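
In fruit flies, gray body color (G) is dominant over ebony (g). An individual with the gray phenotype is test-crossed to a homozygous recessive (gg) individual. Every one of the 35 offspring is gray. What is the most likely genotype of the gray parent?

Test cross: ? × gg
All offspring are gray.
If the unknown parent were heterozygous (Gg), about half of 35 offspring would be ebony; none are. The unknown parent is most likely homozygous dominant (GG).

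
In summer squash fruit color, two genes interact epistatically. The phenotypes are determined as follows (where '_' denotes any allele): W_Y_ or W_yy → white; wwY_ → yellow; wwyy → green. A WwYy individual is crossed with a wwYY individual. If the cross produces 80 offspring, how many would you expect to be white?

Cross: WwYy × wwYY — consider each gene separately:
W gene: Ww × ww → 2 Ww, 2 ww → 2 W_ : 2 ww (out of 4)
Y gene: Yy × YY → 2 YY, 2 Yy → 4 Y_ (out of 4)
Genotype classes (out of 4 × 4 = 16): W_Y_ = 2×4 = 8; wwY_ = 2×4 = 8
Apply the phenotype rules: W_Y_ (8) → white; wwY_ (8) → yellow
Phenotype counts (out of 16): 8 white, 8 yellow
white: 8 out of 16 → fraction 1/2
Expected count = 1/2 × 80 = 40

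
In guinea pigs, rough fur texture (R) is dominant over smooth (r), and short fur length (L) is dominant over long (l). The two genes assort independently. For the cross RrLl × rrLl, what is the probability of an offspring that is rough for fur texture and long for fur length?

Dihybrid cross RrLl × rrLl — consider each gene separately:
fur texture: Rr × rr → 2 Rr, 2 rr → 2 R_ : 2 rr (out of 4)
fur length: Ll × Ll → 1 LL, 2 Ll, 1 ll → 3 L_ : 1 ll (out of 4)
Looking for: rough (R_) and long (ll)
P(rough) = 2/4, P(long) = 1/4
P(both) = 2/4 × 1/4 = 2/16 = 1/8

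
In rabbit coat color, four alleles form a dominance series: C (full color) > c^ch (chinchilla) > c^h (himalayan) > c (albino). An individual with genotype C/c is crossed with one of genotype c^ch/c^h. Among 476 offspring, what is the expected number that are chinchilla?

Cross: C/c × c^ch/c^h
Allele dominance: C > c^ch > c^h > c
Offspring genotypes: 1 C/c^ch, 1 C/c^h, 1 c^ch/c, 1 c^h/c
Phenotype counts: 2 full color, 1 chinchilla, 1 himalayan
chinchilla: 1 out of 4 → fraction 1/4
Expected count = 1/4 × 476 = 119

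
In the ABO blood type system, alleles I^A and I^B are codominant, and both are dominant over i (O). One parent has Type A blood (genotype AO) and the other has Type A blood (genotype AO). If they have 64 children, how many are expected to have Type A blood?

Cross: AO × AO
Possible offspring genotypes: 1 AA, 2 AO, 1 OO
Blood type counts: 3 Type A, 1 Type O
Probability of Type A: 3/4
Expected count = 3/4 × 64 = 48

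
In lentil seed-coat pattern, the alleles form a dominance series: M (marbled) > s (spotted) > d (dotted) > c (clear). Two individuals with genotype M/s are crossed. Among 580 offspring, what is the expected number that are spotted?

Cross: M/s × M/s
Allele dominance: M > s > d > c
Offspring genotypes: 1 M/M, 2 M/s, 1 s/s
Phenotype counts: 3 marbled, 1 spotted
spotted: 1 out of 4 → fraction 1/4
Expected count = 1/4 × 580 = 145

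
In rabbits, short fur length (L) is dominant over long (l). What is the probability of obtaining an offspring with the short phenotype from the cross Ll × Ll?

Punnett square for Ll × Ll:
Offspring genotypes: 1 LL, 2 Ll, 1 ll
Total offspring: 4
Count with target: 3
Probability: 3/4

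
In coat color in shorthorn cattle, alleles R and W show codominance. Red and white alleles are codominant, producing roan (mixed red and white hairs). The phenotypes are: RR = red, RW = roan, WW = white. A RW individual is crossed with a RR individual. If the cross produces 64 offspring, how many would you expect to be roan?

Punnett square for RW × RR:
Offspring genotypes: 2 RR, 2 RW
Phenotype counts: 2 red, 2 roan
roan: 2 out of 4 → fraction 1/2
Expected count = 1/2 × 64 = 32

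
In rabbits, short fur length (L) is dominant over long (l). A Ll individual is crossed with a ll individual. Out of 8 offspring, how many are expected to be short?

Punnett square for Ll × ll:
Offspring genotypes: 2 Ll, 2 ll
short: 2, long: 2
short: 2 out of 4 → fraction 1/2
Expected count = 1/2 × 8 = 4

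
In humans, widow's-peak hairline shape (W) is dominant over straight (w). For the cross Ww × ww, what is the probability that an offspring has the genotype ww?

Punnett square for Ww × ww:
Offspring genotypes: 2 Ww, 2 ww
Total offspring: 4
Count with target: 2
Probability: 2/4 = 1/2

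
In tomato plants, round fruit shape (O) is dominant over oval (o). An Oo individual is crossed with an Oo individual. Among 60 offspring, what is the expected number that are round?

Punnett square for Oo × Oo:
Offspring genotypes: 1 OO, 2 Oo, 1 oo
round: 3, oval: 1
round: 3 out of 4 → fraction 3/4
Expected count = 3/4 × 60 = 45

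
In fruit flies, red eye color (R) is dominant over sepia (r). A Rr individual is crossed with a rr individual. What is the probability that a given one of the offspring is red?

Punnett square for Rr × rr:
Offspring genotypes: 2 Rr, 2 rr
red: 2, sepia: 2
red: 2 out of 4
Probability: 2/4 = 1/2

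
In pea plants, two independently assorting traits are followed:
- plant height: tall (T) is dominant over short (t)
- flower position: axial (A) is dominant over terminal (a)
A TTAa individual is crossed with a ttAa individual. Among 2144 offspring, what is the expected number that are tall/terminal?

Dihybrid cross TTAa × ttAa — consider each gene separately:
plant height: TT × tt → 4 Tt → 4 T_ (out of 4)
flower position: Aa × Aa → 1 AA, 2 Aa, 1 aa → 3 A_ : 1 aa (out of 4)
Combine (counts out of 4 × 4 = 16): tall/axial (T_A_) = 4×3 = 12; tall/terminal (T_aa) = 4×1 = 4
Phenotype counts (out of 16): 12 tall/axial, 4 tall/terminal
tall/terminal: 4 out of 16 → fraction 1/4
Expected count = 1/4 × 2144 = 536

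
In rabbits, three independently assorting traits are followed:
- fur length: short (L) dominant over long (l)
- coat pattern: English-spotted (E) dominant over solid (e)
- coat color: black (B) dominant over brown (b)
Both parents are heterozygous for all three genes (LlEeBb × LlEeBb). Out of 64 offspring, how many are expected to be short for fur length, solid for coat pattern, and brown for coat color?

Trihybrid cross: LlEeBb × LlEeBb
Each trait segregates independently with a 3:1 phenotypic ratio, so each gene contributes 3/4 (dominant) or 1/4 (recessive).
Target: short (fur length), solid (coat pattern), brown (coat color)
Probability = product of independent per-trait probabilities
= 3/4 × 1/4 × 1/4 = 3/64
Expected count = 3/64 × 64 = 3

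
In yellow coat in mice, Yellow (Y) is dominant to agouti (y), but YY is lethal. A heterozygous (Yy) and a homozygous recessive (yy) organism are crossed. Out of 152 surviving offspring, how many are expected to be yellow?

Cross: Yy × yy
Punnett square offspring (before lethality): 2 Yy, 2 yy
No YY offspring are produced in this cross.
yellow: 2 out of 4 → fraction 1/2
Expected count = 1/2 × 152 = 76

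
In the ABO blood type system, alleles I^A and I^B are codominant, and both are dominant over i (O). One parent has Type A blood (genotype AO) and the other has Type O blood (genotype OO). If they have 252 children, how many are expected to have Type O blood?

Cross: AO × OO
Possible offspring genotypes: 2 AO, 2 OO
Blood type counts: 2 Type A, 2 Type O
Probability of Type O: 2/4 = 1/2
Expected count = 1/2 × 252 = 126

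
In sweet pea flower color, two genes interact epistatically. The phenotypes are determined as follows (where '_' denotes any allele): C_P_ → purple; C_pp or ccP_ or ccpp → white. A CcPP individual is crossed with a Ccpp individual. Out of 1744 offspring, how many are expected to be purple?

Cross: CcPP × Ccpp — consider each gene separately:
C gene: Cc × Cc → 1 CC, 2 Cc, 1 cc → 3 C_ : 1 cc (out of 4)
P gene: PP × pp → 4 Pp → 4 P_ (out of 4)
Genotype classes (out of 4 × 4 = 16): C_P_ = 3×4 = 12; ccP_ = 1×4 = 4
Apply the phenotype rules: C_P_ (12) → purple; ccP_ (4) → white
Phenotype counts (out of 16): 12 purple, 4 white
purple: 12 out of 16 → fraction 3/4
Expected count = 3/4 × 1744 = 1308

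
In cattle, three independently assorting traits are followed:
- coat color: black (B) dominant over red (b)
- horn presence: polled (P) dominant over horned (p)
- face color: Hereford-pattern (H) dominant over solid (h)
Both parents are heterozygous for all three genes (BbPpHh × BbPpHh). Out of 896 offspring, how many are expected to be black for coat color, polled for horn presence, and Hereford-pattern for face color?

Trihybrid cross: BbPpHh × BbPpHh
Each trait segregates independently with a 3:1 phenotypic ratio, so each gene contributes 3/4 (dominant) or 1/4 (recessive).
Target: black (coat color), polled (horn presence), Hereford-pattern (face color)
Probability = product of independent per-trait probabilities
= 3/4 × 3/4 × 3/4 = 27/64
Expected count = 27/64 × 896 = 378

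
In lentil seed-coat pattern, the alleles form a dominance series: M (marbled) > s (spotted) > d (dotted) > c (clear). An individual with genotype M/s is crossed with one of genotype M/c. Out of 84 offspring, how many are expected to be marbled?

Cross: M/s × M/c
Allele dominance: M > s > d > c
Offspring genotypes: 1 M/M, 1 M/c, 1 M/s, 1 s/c
Phenotype counts: 3 marbled, 1 spotted
marbled: 3 out of 4 → fraction 3/4
Expected count = 3/4 × 84 = 63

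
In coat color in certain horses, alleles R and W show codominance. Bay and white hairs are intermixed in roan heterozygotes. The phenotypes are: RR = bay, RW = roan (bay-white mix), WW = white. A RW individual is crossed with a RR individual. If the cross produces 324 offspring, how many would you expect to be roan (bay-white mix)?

Punnett square for RW × RR:
Offspring genotypes: 2 RR, 2 RW
Phenotype counts: 2 bay, 2 roan (bay-white mix)
roan (bay-white mix): 2 out of 4 → fraction 1/2
Expected count = 1/2 × 324 = 162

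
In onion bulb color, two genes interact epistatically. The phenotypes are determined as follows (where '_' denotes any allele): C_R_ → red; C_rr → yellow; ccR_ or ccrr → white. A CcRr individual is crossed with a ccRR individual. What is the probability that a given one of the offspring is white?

Cross: CcRr × ccRR — consider each gene separately:
C gene: Cc × cc → 2 Cc, 2 cc → 2 C_ : 2 cc (out of 4)
R gene: Rr × RR → 2 RR, 2 Rr → 4 R_ (out of 4)
Genotype classes (out of 4 × 4 = 16): C_R_ = 2×4 = 8; ccR_ = 2×4 = 8
Apply the phenotype rules: C_R_ (8) → red; ccR_ (8) → white
Phenotype counts (out of 16): 8 red, 8 white
white: 8 out of 16
Probability: 8/16 = 1/2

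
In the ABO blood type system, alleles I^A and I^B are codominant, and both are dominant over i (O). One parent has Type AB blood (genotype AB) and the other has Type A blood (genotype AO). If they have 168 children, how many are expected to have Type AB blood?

Cross: AB × AO
Possible offspring genotypes: 1 AA, 1 AO, 1 AB, 1 BO
Blood type counts: 2 Type A, 1 Type AB, 1 Type B
Probability of Type AB: 1/4
Expected count = 1/4 × 168 = 42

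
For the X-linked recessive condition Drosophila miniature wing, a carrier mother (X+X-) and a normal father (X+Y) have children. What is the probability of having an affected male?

Cross: X+X- × X+Y
Offspring: 1 X+X+, 1 X+Y, 1 X+X-, 1 X-Y
Probability of an affected male: 1/4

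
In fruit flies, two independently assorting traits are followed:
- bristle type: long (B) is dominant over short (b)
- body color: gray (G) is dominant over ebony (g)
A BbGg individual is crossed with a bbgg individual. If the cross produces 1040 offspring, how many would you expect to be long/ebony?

Dihybrid cross BbGg × bbgg — consider each gene separately:
bristle type: Bb × bb → 2 Bb, 2 bb → 2 B_ : 2 bb (out of 4)
body color: Gg × gg → 2 Gg, 2 gg → 2 G_ : 2 gg (out of 4)
Combine (counts out of 4 × 4 = 16): long/gray (B_G_) = 2×2 = 4; long/ebony (B_gg) = 2×2 = 4; short/gray (bbG_) = 2×2 = 4; short/ebony (bbgg) = 2×2 = 4
Phenotype counts (out of 16): 4 long/gray, 4 long/ebony, 4 short/gray, 4 short/ebony
long/ebony: 4 out of 16 → fraction 1/4
Expected count = 1/4 × 1040 = 260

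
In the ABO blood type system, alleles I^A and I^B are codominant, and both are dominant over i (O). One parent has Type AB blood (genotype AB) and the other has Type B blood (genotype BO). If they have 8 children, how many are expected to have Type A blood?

Cross: AB × BO
Possible offspring genotypes: 1 AB, 1 AO, 1 BB, 1 BO
Blood type counts: 1 Type AB, 1 Type A, 2 Type B
Probability of Type A: 1/4
Expected count = 1/4 × 8 = 2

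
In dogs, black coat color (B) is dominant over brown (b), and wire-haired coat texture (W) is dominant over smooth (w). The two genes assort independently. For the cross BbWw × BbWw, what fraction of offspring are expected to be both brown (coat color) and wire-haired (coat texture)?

Dihybrid cross BbWw × BbWw — consider each gene separately:
coat color: Bb × Bb → 1 BB, 2 Bb, 1 bb → 3 B_ : 1 bb (out of 4)
coat texture: Ww × Ww → 1 WW, 2 Ww, 1 ww → 3 W_ : 1 ww (out of 4)
Looking for: brown (bb) and wire-haired (W_)
P(brown) = 1/4, P(wire-haired) = 3/4
P(both) = 1/4 × 3/4 = 3/16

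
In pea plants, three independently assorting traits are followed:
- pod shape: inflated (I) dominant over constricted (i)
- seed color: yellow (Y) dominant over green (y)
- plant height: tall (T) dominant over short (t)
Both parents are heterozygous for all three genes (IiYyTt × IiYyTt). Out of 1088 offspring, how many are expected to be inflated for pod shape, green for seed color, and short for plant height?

Trihybrid cross: IiYyTt × IiYyTt
Each trait segregates independently with a 3:1 phenotypic ratio, so each gene contributes 3/4 (dominant) or 1/4 (recessive).
Target: inflated (pod shape), green (seed color), short (plant height)
Probability = product of independent per-trait probabilities
= 3/4 × 1/4 × 1/4 = 3/64
Expected count = 3/64 × 1088 = 51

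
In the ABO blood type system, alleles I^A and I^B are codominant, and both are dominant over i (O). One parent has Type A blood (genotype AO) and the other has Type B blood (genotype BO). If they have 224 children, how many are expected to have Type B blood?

Cross: AO × BO
Possible offspring genotypes: 1 AB, 1 AO, 1 BO, 1 OO
Blood type counts: 1 Type AB, 1 Type A, 1 Type B, 1 Type O
Probability of Type B: 1/4
Expected count = 1/4 × 224 = 56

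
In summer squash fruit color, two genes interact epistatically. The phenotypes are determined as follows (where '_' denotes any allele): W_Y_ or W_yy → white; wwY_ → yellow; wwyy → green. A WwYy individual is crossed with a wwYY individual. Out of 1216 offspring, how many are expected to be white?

Cross: WwYy × wwYY — consider each gene separately:
W gene: Ww × ww → 2 Ww, 2 ww → 2 W_ : 2 ww (out of 4)
Y gene: Yy × YY → 2 YY, 2 Yy → 4 Y_ (out of 4)
Genotype classes (out of 4 × 4 = 16): W_Y_ = 2×4 = 8; wwY_ = 2×4 = 8
Apply the phenotype rules: W_Y_ (8) → white; wwY_ (8) → yellow
Phenotype counts (out of 16): 8 white, 8 yellow
white: 8 out of 16 → fraction 1/2
Expected count = 1/2 × 1216 = 608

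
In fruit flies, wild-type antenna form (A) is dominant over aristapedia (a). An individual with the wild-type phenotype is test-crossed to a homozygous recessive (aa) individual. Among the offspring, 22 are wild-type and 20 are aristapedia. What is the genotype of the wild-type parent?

Test cross: ? × aa
Offspring: 22 wild-type, 20 aristapedia — approximately 1:1.
A 1:1 ratio in a test cross indicates the unknown parent is heterozygous (Aa).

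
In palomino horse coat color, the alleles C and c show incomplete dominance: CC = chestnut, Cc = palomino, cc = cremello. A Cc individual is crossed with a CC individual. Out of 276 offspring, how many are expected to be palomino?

Punnett square for Cc × CC:
Offspring genotypes: 2 CC, 2 Cc
Phenotype counts: 2 chestnut, 2 palomino
palomino: 2 out of 4 → fraction 1/2
Expected count = 1/2 × 276 = 138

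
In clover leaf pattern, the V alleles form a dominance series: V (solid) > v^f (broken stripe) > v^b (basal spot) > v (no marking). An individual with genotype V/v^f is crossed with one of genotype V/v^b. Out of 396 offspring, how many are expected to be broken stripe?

Cross: V/v^f × V/v^b
Allele dominance: V > v^f > v^b > v
Offspring genotypes: 1 V/V, 1 V/v^b, 1 V/v^f, 1 v^f/v^b
Phenotype counts: 3 solid, 1 broken stripe
broken stripe: 1 out of 4 → fraction 1/4
Expected count = 1/4 × 396 = 99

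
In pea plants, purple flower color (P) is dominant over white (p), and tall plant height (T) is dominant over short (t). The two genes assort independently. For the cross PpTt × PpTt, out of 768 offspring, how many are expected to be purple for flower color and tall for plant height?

Dihybrid cross PpTt × PpTt — consider each gene separately:
flower color: Pp × Pp → 1 PP, 2 Pp, 1 pp → 3 P_ : 1 pp (out of 4)
plant height: Tt × Tt → 1 TT, 2 Tt, 1 tt → 3 T_ : 1 tt (out of 4)
Looking for: purple (P_) and tall (T_)
P(purple) = 3/4, P(tall) = 3/4
P(both) = 3/4 × 3/4 = 9/16
Expected count = 9/16 × 768 = 432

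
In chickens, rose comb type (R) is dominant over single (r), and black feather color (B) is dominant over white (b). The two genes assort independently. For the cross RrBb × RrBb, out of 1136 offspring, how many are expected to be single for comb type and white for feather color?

Dihybrid cross RrBb × RrBb — consider each gene separately:
comb type: Rr × Rr → 1 RR, 2 Rr, 1 rr → 3 R_ : 1 rr (out of 4)
feather color: Bb × Bb → 1 BB, 2 Bb, 1 bb → 3 B_ : 1 bb (out of 4)
Looking for: single (rr) and white (bb)
P(single) = 1/4, P(white) = 1/4
P(both) = 1/4 × 1/4 = 1/16
Expected count = 1/16 × 1136 = 71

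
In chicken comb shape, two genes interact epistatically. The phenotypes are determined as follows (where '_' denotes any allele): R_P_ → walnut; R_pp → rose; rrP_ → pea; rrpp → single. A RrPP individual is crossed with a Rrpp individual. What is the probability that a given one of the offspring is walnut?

Cross: RrPP × Rrpp — consider each gene separately:
R gene: Rr × Rr → 1 RR, 2 Rr, 1 rr → 3 R_ : 1 rr (out of 4)
P gene: PP × pp → 4 Pp → 4 P_ (out of 4)
Genotype classes (out of 4 × 4 = 16): R_P_ = 3×4 = 12; rrP_ = 1×4 = 4
Apply the phenotype rules: R_P_ (12) → walnut; rrP_ (4) → pea
Phenotype counts (out of 16): 12 walnut, 4 pea
walnut: 12 out of 16
Probability: 12/16 = 3/4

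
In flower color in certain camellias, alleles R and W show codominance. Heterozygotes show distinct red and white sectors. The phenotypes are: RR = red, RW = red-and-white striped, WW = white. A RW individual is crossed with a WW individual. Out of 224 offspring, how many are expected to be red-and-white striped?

Punnett square for RW × WW:
Offspring genotypes: 2 RW, 2 WW
Phenotype counts: 2 red-and-white striped, 2 white
red-and-white striped: 2 out of 4 → fraction 1/2
Expected count = 1/2 × 224 = 112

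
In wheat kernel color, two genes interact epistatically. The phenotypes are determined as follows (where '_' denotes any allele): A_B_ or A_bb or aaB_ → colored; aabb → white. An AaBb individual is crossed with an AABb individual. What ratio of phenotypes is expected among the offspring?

Cross: AaBb × AABb — consider each gene separately:
A gene: Aa × AA → 2 AA, 2 Aa → 4 A_ (out of 4)
B gene: Bb × Bb → 1 BB, 2 Bb, 1 bb → 3 B_ : 1 bb (out of 4)
Genotype classes (out of 4 × 4 = 16): A_B_ = 4×3 = 12; A_bb = 4×1 = 4
Apply the phenotype rules: A_B_ (12) + A_bb (4) → colored
Phenotype counts (out of 16): 16 colored
Ratio: all colored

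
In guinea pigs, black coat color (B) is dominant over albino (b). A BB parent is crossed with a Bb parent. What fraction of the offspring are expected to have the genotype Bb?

Punnett square for BB × Bb:
Offspring genotypes: 2 BB, 2 Bb
Total offspring: 4
Count with target: 2
Probability: 2/4 = 1/2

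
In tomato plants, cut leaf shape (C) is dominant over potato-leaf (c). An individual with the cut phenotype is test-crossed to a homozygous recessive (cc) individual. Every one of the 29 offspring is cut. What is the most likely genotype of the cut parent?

Test cross: ? × cc
All offspring are cut.
If the unknown parent were heterozygous (Cc), about half of 29 offspring would be potato-leaf; none are. The unknown parent is most likely homozygous dominant (CC).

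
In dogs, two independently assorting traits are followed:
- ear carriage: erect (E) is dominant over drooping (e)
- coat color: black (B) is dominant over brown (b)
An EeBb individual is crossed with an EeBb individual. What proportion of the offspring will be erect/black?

Dihybrid cross EeBb × EeBb — consider each gene separately:
ear carriage: Ee × Ee → 1 EE, 2 Ee, 1 ee → 3 E_ : 1 ee (out of 4)
coat color: Bb × Bb → 1 BB, 2 Bb, 1 bb → 3 B_ : 1 bb (out of 4)
Combine (counts out of 4 × 4 = 16): erect/black (E_B_) = 3×3 = 9; erect/brown (E_bb) = 3×1 = 3; drooping/black (eeB_) = 1×3 = 3; drooping/brown (eebb) = 1×1 = 1
Phenotype counts (out of 16): 9 erect/black, 3 erect/brown, 3 drooping/black, 1 drooping/brown
erect/black: 9 out of 16
Probability: 9/16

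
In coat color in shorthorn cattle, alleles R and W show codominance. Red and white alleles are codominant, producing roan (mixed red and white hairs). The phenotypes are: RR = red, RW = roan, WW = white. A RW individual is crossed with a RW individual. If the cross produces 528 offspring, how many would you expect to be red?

Punnett square for RW × RW:
Offspring genotypes: 1 RR, 2 RW, 1 WW
Phenotype counts: 1 red, 2 roan, 1 white
red: 1 out of 4 → fraction 1/4
Expected count = 1/4 × 528 = 132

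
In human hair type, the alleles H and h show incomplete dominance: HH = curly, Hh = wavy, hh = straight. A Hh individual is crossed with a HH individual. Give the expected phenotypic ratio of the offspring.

Punnett square for Hh × HH:
Offspring genotypes: 2 HH, 2 Hh
Phenotype counts: 2 curly, 2 wavy
Ratio: 1 curly : 1 wavy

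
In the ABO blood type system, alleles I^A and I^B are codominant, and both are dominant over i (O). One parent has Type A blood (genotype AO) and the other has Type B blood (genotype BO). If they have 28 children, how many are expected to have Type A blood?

Cross: AO × BO
Possible offspring genotypes: 1 AB, 1 AO, 1 BO, 1 OO
Blood type counts: 1 Type AB, 1 Type A, 1 Type B, 1 Type O
Probability of Type A: 1/4
Expected count = 1/4 × 28 = 7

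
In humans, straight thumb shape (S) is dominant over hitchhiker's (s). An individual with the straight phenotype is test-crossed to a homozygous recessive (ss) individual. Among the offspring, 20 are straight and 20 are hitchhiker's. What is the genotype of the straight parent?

Test cross: ? × ss
Offspring: 20 straight, 20 hitchhiker's — approximately 1:1.
A 1:1 ratio in a test cross indicates the unknown parent is heterozygous (Ss).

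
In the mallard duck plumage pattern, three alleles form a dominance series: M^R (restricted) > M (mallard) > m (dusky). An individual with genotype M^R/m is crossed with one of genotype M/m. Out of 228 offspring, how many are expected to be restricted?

Cross: M^R/m × M/m
Allele dominance: M^R > M > m
Offspring genotypes: 1 M^R/M, 1 M^R/m, 1 M/m, 1 m/m
Phenotype counts: 2 restricted, 1 mallard, 1 dusky
restricted: 2 out of 4 → fraction 1/2
Expected count = 1/2 × 228 = 114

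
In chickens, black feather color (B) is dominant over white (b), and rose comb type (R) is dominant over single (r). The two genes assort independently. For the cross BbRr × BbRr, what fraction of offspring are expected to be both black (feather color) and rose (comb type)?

Dihybrid cross BbRr × BbRr — consider each gene separately:
feather color: Bb × Bb → 1 BB, 2 Bb, 1 bb → 3 B_ : 1 bb (out of 4)
comb type: Rr × Rr → 1 RR, 2 Rr, 1 rr → 3 R_ : 1 rr (out of 4)
Looking for: black (B_) and rose (R_)
P(black) = 3/4, P(rose) = 3/4
P(both) = 3/4 × 3/4 = 9/16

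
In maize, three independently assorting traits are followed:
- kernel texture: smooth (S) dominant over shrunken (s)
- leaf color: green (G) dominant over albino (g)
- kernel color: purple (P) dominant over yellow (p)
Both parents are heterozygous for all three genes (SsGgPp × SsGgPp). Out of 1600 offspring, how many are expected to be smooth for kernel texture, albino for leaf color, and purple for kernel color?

Trihybrid cross: SsGgPp × SsGgPp
Each trait segregates independently with a 3:1 phenotypic ratio, so each gene contributes 3/4 (dominant) or 1/4 (recessive).
Target: smooth (kernel texture), albino (leaf color), purple (kernel color)
Probability = product of independent per-trait probabilities
= 3/4 × 1/4 × 3/4 = 9/64
Expected count = 9/64 × 1600 = 225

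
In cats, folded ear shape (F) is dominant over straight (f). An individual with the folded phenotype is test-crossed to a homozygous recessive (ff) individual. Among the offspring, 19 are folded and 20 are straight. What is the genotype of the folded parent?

Test cross: ? × ff
Offspring: 19 folded, 20 straight — approximately 1:1.
A 1:1 ratio in a test cross indicates the unknown parent is heterozygous (Ff).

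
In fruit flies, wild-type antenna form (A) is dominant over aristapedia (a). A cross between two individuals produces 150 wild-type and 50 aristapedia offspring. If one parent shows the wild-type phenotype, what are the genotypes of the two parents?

Observed offspring: 150 wild-type, 50 aristapedia
The observed ratio simplifies to 3:1. Aristapedia (aa) offspring appear, so each parent must contribute one a allele. The parent stated to show wild-type carries A, so it is Aa. The other parent is then either Aa or aa: Aa × aa would give a 1:1 split, whereas Aa × Aa gives 3:1 — matching the data. So both parents are heterozygous (Aa × Aa).
Parent genotypes: Aa × Aa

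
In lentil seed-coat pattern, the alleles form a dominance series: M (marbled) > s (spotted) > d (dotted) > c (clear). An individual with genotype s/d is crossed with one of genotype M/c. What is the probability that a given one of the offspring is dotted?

Cross: s/d × M/c
Allele dominance: M > s > d > c
Offspring genotypes: 1 M/s, 1 s/c, 1 M/d, 1 d/c
Phenotype counts: 2 marbled, 1 spotted, 1 dotted
dotted: 1 out of 4
Probability: 1/4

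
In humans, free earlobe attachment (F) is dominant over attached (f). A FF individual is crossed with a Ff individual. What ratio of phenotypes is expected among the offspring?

Punnett square for FF × Ff:
Offspring genotypes: 2 FF, 2 Ff
free: 4, attached: 0
Ratio: all free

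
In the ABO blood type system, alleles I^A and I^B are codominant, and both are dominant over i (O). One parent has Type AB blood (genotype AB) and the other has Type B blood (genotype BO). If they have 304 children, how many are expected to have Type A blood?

Cross: AB × BO
Possible offspring genotypes: 1 AB, 1 AO, 1 BB, 1 BO
Blood type counts: 1 Type AB, 1 Type A, 2 Type B
Probability of Type A: 1/4
Expected count = 1/4 × 304 = 76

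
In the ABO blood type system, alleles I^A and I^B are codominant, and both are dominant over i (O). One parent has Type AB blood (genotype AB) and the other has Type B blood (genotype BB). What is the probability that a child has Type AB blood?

Cross: AB × BB
Possible offspring genotypes: 2 AB, 2 BB
Blood type counts: 2 Type AB, 2 Type B
Probability of Type AB: 2/4 = 1/2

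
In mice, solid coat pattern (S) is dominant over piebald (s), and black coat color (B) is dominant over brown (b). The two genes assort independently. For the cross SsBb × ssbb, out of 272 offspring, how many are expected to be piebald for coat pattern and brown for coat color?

Dihybrid cross SsBb × ssbb — consider each gene separately:
coat pattern: Ss × ss → 2 Ss, 2 ss → 2 S_ : 2 ss (out of 4)
coat color: Bb × bb → 2 Bb, 2 bb → 2 B_ : 2 bb (out of 4)
Looking for: piebald (ss) and brown (bb)
P(piebald) = 2/4, P(brown) = 2/4
P(both) = 2/4 × 2/4 = 4/16 = 1/4
Expected count = 1/4 × 272 = 68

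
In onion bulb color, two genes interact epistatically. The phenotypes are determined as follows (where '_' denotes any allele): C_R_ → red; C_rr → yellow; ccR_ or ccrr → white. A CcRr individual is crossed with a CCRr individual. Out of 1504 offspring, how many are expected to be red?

Cross: CcRr × CCRr — consider each gene separately:
C gene: Cc × CC → 2 CC, 2 Cc → 4 C_ (out of 4)
R gene: Rr × Rr → 1 RR, 2 Rr, 1 rr → 3 R_ : 1 rr (out of 4)
Genotype classes (out of 4 × 4 = 16): C_R_ = 4×3 = 12; C_rr = 4×1 = 4
Apply the phenotype rules: C_R_ (12) → red; C_rr (4) → yellow
Phenotype counts (out of 16): 12 red, 4 yellow
red: 12 out of 16 → fraction 3/4
Expected count = 3/4 × 1504 = 1128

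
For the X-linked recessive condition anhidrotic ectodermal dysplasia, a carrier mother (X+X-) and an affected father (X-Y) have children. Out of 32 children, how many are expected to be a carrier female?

Cross: X+X- × X-Y
Offspring: 1 X+X-, 1 X+Y, 1 X-X-, 1 X-Y
Probability of a carrier female: 1/4
Expected count = 1/4 × 32 = 8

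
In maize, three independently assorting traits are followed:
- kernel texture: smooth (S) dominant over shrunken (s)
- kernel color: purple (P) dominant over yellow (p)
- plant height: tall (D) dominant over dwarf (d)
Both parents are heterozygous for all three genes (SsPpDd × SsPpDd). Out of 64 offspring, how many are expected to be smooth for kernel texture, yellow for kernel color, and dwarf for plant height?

Trihybrid cross: SsPpDd × SsPpDd
Each trait segregates independently with a 3:1 phenotypic ratio, so each gene contributes 3/4 (dominant) or 1/4 (recessive).
Target: smooth (kernel texture), yellow (kernel color), dwarf (plant height)
Probability = product of independent per-trait probabilities
= 3/4 × 1/4 × 1/4 = 3/64
Expected count = 3/64 × 64 = 3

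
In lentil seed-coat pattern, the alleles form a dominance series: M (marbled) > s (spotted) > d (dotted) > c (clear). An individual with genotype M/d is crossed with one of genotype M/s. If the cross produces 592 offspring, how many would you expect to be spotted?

Cross: M/d × M/s
Allele dominance: M > s > d > c
Offspring genotypes: 1 M/M, 1 M/s, 1 M/d, 1 s/d
Phenotype counts: 3 marbled, 1 spotted
spotted: 1 out of 4 → fraction 1/4
Expected count = 1/4 × 592 = 148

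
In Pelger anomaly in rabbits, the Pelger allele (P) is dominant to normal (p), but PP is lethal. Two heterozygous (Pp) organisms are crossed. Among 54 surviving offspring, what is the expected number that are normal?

Cross: Pp × Pp
Punnett square offspring (before lethality): 1 PP, 2 Pp, 1 pp
The PP genotype is lethal (embryos die); surviving offspring: 2 Pp, 1 pp
normal: 1 out of 3 → fraction 1/3
Expected count = 1/3 × 54 = 18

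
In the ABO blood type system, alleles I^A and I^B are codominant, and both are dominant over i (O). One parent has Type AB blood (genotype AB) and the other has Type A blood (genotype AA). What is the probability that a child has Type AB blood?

Cross: AB × AA
Possible offspring genotypes: 2 AA, 2 AB
Blood type counts: 2 Type A, 2 Type AB
Probability of Type AB: 2/4 = 1/2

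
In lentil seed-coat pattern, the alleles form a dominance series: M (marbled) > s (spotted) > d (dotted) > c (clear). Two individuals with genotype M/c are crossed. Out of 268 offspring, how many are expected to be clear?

Cross: M/c × M/c
Allele dominance: M > s > d > c
Offspring genotypes: 1 M/M, 2 M/c, 1 c/c
Phenotype counts: 3 marbled, 1 clear
clear: 1 out of 4 → fraction 1/4
Expected count = 1/4 × 268 = 67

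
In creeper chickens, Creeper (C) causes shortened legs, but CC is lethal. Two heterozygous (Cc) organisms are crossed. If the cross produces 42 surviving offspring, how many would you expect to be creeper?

Cross: Cc × Cc
Punnett square offspring (before lethality): 1 CC, 2 Cc, 1 cc
The CC genotype is lethal (embryos die); surviving offspring: 2 Cc, 1 cc
creeper: 2 out of 3 → fraction 2/3
Expected count = 2/3 × 42 = 28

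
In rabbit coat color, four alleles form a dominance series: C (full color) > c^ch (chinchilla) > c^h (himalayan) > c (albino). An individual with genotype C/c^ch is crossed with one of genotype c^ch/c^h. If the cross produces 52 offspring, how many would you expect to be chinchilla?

Cross: C/c^ch × c^ch/c^h
Allele dominance: C > c^ch > c^h > c
Offspring genotypes: 1 C/c^ch, 1 C/c^h, 1 c^ch/c^ch, 1 c^ch/c^h
Phenotype counts: 2 full color, 2 chinchilla
chinchilla: 2 out of 4 → fraction 1/2
Expected count = 1/2 × 52 = 26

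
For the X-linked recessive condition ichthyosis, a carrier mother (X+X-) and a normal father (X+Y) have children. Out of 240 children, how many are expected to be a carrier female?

Cross: X+X- × X+Y
Offspring: 1 X+X+, 1 X+Y, 1 X+X-, 1 X-Y
Probability of a carrier female: 1/4
Expected count = 1/4 × 240 = 60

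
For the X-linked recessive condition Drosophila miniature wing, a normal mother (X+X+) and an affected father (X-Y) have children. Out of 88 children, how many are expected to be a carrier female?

Cross: X+X+ × X-Y
Offspring: 2 X+X-, 2 X+Y
Probability of a carrier female: 2/4 = 1/2
Expected count = 1/2 × 88 = 44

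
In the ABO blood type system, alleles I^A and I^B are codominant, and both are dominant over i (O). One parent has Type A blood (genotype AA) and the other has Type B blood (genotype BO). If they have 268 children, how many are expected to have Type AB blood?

Cross: AA × BO
Possible offspring genotypes: 2 AB, 2 AO
Blood type counts: 2 Type AB, 2 Type A
Probability of Type AB: 2/4 = 1/2
Expected count = 1/2 × 268 = 134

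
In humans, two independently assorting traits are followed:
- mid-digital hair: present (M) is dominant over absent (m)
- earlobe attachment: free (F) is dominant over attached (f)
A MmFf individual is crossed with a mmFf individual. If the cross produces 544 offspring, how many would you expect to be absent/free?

Dihybrid cross MmFf × mmFf — consider each gene separately:
mid-digital hair: Mm × mm → 2 Mm, 2 mm → 2 M_ : 2 mm (out of 4)
earlobe attachment: Ff × Ff → 1 FF, 2 Ff, 1 ff → 3 F_ : 1 ff (out of 4)
Combine (counts out of 4 × 4 = 16): present/free (M_F_) = 2×3 = 6; present/attached (M_ff) = 2×1 = 2; absent/free (mmF_) = 2×3 = 6; absent/attached (mmff) = 2×1 = 2
Phenotype counts (out of 16): 6 present/free, 2 present/attached, 6 absent/free, 2 absent/attached
absent/free: 6 out of 16 → fraction 3/8
Expected count = 3/8 × 544 = 204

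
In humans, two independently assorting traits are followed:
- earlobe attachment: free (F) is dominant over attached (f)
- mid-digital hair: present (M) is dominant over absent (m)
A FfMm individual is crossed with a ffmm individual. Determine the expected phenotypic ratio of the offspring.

Dihybrid cross FfMm × ffmm — consider each gene separately:
earlobe attachment: Ff × ff → 2 Ff, 2 ff → 2 F_ : 2 ff (out of 4)
mid-digital hair: Mm × mm → 2 Mm, 2 mm → 2 M_ : 2 mm (out of 4)
Combine (counts out of 4 × 4 = 16): free/present (F_M_) = 2×2 = 4; free/absent (F_mm) = 2×2 = 4; attached/present (ffM_) = 2×2 = 4; attached/absent (ffmm) = 2×2 = 4
Phenotype counts (out of 16): 4 free/present, 4 free/absent, 4 attached/present, 4 attached/absent
Ratio: 1 free/present : 1 free/absent : 1 attached/present : 1 attached/absent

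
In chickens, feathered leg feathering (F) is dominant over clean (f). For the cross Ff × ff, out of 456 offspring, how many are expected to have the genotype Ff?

Punnett square for Ff × ff:
Offspring genotypes: 2 Ff, 2 ff
Total offspring: 4
Count with target: 2
Probability: 2/4 = 1/2
Expected count = 1/2 × 456 = 228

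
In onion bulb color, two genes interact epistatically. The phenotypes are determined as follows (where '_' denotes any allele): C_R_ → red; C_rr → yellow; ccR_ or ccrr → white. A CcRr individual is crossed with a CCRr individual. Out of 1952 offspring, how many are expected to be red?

Cross: CcRr × CCRr — consider each gene separately:
C gene: Cc × CC → 2 CC, 2 Cc → 4 C_ (out of 4)
R gene: Rr × Rr → 1 RR, 2 Rr, 1 rr → 3 R_ : 1 rr (out of 4)
Genotype classes (out of 4 × 4 = 16): C_R_ = 4×3 = 12; C_rr = 4×1 = 4
Apply the phenotype rules: C_R_ (12) → red; C_rr (4) → yellow
Phenotype counts (out of 16): 12 red, 4 yellow
red: 12 out of 16 → fraction 3/4
Expected count = 3/4 × 1952 = 1464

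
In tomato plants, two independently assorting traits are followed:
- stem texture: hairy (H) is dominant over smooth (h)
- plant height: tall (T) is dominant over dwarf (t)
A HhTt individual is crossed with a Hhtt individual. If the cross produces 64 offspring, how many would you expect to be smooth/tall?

Dihybrid cross HhTt × Hhtt — consider each gene separately:
stem texture: Hh × Hh → 1 HH, 2 Hh, 1 hh → 3 H_ : 1 hh (out of 4)
plant height: Tt × tt → 2 Tt, 2 tt → 2 T_ : 2 tt (out of 4)
Combine (counts out of 4 × 4 = 16): hairy/tall (H_T_) = 3×2 = 6; hairy/dwarf (H_tt) = 3×2 = 6; smooth/tall (hhT_) = 1×2 = 2; smooth/dwarf (hhtt) = 1×2 = 2
Phenotype counts (out of 16): 6 hairy/tall, 6 hairy/dwarf, 2 smooth/tall, 2 smooth/dwarf
smooth/tall: 2 out of 16 → fraction 1/8
Expected count = 1/8 × 64 = 8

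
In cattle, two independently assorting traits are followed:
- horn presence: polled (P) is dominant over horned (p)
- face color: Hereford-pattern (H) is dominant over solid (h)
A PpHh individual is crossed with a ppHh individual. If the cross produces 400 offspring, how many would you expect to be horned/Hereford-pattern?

Dihybrid cross PpHh × ppHh — consider each gene separately:
horn presence: Pp × pp → 2 Pp, 2 pp → 2 P_ : 2 pp (out of 4)
face color: Hh × Hh → 1 HH, 2 Hh, 1 hh → 3 H_ : 1 hh (out of 4)
Combine (counts out of 4 × 4 = 16): polled/Hereford-pattern (P_H_) = 2×3 = 6; polled/solid (P_hh) = 2×1 = 2; horned/Hereford-pattern (ppH_) = 2×3 = 6; horned/solid (pphh) = 2×1 = 2
Phenotype counts (out of 16): 6 polled/Hereford-pattern, 2 polled/solid, 6 horned/Hereford-pattern, 2 horned/solid
horned/Hereford-pattern: 6 out of 16 → fraction 3/8
Expected count = 3/8 × 400 = 150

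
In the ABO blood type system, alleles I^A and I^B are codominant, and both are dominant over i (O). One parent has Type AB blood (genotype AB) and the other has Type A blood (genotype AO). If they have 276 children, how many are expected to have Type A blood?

Cross: AB × AO
Possible offspring genotypes: 1 AA, 1 AO, 1 AB, 1 BO
Blood type counts: 2 Type A, 1 Type AB, 1 Type B
Probability of Type A: 2/4 = 1/2
Expected count = 1/2 × 276 = 138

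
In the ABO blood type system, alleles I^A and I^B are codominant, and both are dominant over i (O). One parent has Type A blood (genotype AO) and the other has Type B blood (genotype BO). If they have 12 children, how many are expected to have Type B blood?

Cross: AO × BO
Possible offspring genotypes: 1 AB, 1 AO, 1 BO, 1 OO
Blood type counts: 1 Type AB, 1 Type A, 1 Type B, 1 Type O
Probability of Type B: 1/4
Expected count = 1/4 × 12 = 3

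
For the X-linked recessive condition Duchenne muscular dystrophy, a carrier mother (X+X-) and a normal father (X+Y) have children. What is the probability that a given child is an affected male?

Cross: X+X- × X+Y
Offspring: 1 X+X+, 1 X+Y, 1 X+X-, 1 X-Y
Probability of an affected male: 1/4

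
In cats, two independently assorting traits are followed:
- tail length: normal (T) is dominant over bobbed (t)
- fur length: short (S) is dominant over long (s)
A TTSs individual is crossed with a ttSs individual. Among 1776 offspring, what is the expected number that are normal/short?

Dihybrid cross TTSs × ttSs — consider each gene separately:
tail length: TT × tt → 4 Tt → 4 T_ (out of 4)
fur length: Ss × Ss → 1 SS, 2 Ss, 1 ss → 3 S_ : 1 ss (out of 4)
Combine (counts out of 4 × 4 = 16): normal/short (T_S_) = 4×3 = 12; normal/long (T_ss) = 4×1 = 4
Phenotype counts (out of 16): 12 normal/short, 4 normal/long
normal/short: 12 out of 16 → fraction 3/4
Expected count = 3/4 × 1776 = 1332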